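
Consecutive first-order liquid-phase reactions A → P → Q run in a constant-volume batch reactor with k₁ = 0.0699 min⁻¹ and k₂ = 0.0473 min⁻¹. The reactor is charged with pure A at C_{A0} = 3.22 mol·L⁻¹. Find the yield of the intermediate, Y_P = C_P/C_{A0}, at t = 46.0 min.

Solving the coupled first-order balances gives C_P(t) = [k₁/(k₂−k₁)]·C_{A0}·(e^(−k₁t) − e^(−k₂t)).
e^(−k₁t) = e^(−0.0699×46.0) = e^(−3.215) = 0.04014; e^(−k₂t) = e^(−2.176) = 0.1135.
C_P = 0.0699×3.22/(0.0473−0.0699) × (0.04014−0.1135) = (-9.959)×(-0.07338) = 0.7308 mol·L⁻¹.
Y_P = C_P/C_{A0} = 0.7308/3.22 = 0.227.

0.227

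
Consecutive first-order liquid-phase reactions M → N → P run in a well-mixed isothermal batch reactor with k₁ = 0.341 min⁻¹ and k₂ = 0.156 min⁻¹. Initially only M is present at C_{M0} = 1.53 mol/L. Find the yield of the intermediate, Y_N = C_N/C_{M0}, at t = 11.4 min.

0.274

The intermediate concentration in a first-order A→B→C sequence is C_N = k₁C_{M0}(e^(−k₁t) − e^(−k₂t))/(k₂−k₁).
e^(−k₁t) = e^(−0.341×11.4) = e^(−3.887) = 0.02050; e^(−k₂t) = e^(−1.778) = 0.1689.
C_N = 0.341×1.53/(0.156−0.341) × (0.02050−0.1689) = (-2.820)×(-0.1484) = 0.4185 mol/L.
Y_N = C_N/C_{M0} = 0.4185/1.53 = 0.274.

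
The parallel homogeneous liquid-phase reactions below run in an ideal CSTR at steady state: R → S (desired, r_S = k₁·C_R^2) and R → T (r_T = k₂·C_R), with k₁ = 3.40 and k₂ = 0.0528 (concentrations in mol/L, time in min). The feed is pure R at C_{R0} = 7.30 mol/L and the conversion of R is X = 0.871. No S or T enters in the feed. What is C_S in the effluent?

6.26 mol/L

Exit C_R = C_{R0}(1−X) = 7.30×0.129 = 0.9417 mol/L.
A CSTR operates uniformly at the exit composition, giving r_S = 3.015 and r_T = 0.04972 (each k·C_R^n at C_R = 0.9417).
Fraction of consumed R going to S: r_S/(r_S+r_T) = 0.9838.
C_S = 0.9838·C_{R0}·X = 0.9838×7.30×0.871 = 6.26 mol/L.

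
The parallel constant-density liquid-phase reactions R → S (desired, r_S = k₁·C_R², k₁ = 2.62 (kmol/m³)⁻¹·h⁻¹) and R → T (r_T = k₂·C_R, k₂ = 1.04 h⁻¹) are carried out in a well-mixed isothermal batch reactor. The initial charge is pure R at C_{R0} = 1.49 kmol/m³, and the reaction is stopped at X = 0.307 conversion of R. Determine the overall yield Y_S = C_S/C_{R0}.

C_R = C_{R0}(1−X) = 1.033 kmol/m³.
Along a PFR/batch, dC_T/dC_R = −r_T/(r_S+r_T) = −k₂/(k₂+k₁·C_R).
Integrating from C_{R0} to C_R: C_T = (1.04/2.62)·ln[(1.04+2.62·1.49)/(1.04+2.62·1.03)] = 0.3969·ln(4.944/3.745) = 0.1102 kmol/m³.
Then C_S = (C_{R0}−C_R) − C_T = 0.4574 − 0.1102 = 0.3472 kmol/m³.
Y_S = C_S/C_{R0} = 0.3472/1.49 = 0.233.

0.233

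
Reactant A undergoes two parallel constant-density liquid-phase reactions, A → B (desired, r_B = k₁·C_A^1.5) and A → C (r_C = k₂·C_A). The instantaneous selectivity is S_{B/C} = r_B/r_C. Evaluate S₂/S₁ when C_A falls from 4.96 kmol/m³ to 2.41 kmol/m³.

S_{B/C} = (k₁/k₂)·C_A^0.5, so S₂/S₁ = (C_{A,2}/C_{A,1})^0.5.
= (2.41/4.96)^0.5 = (0.4859)^0.5 = 0.697.

0.697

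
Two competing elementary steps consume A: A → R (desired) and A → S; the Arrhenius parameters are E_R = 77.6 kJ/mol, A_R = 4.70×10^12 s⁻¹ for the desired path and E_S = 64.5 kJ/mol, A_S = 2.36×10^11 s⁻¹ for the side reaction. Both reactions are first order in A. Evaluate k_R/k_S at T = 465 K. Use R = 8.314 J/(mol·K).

Since both paths have the same order in A, the concentration cancels and S_{R/S} = k_R/k_S = (A_R/A_S)·exp[(E_S−E_R)/(RT)].
(E_S−E_R)/(RT) = (64.5−77.6)×10³/(8.314×465) = -13100/3866 = -3.389.
k_R/k_S = (4.70×10^12/2.36×10^11)·exp(-3.389) = 19.92 × 0.03376 = 0.672.
Since E_R > E_S, raising the temperature improves selectivity toward R.

0.672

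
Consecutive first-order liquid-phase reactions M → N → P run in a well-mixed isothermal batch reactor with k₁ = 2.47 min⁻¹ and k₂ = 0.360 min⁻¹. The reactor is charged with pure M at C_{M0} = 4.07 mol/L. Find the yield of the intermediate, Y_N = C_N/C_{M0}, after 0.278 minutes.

0.470

The intermediate concentration in a first-order A→B→C sequence is C_N = k₁C_{M0}(e^(−k₁t) − e^(−k₂t))/(k₂−k₁).
e^(−k₁t) = e^(−2.47×0.278) = e^(−0.6867) = 0.5033; e^(−k₂t) = e^(−0.1001) = 0.9048.
C_N = 2.47×4.07/(0.360−2.47) × (0.5033−0.9048) = (-4.764)×(-0.4015) = 1.913 mol/L.
Y_N = C_N/C_{M0} = 1.913/4.07 = 0.470.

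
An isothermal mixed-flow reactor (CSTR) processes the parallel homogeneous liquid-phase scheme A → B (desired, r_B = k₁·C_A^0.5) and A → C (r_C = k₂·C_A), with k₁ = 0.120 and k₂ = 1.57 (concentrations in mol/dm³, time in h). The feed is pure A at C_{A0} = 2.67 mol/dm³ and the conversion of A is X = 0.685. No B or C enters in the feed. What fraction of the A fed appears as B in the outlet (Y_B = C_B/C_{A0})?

Exit C_A = C_{A0}(1−X) = 2.67×0.315 = 0.8410 mol/dm³.
In a CSTR the entire volume is at exit conditions, so r_B = 0.120×0.8410^0.5 = 0.1101 and r_C = 1.57×0.8410 = 1.320.
Fraction of consumed A going to B: r_B/(r_B+r_C) = 0.07693.
C_B = 0.07693·C_{A0}·X = 0.07693×2.67×0.685 = 0.141 mol/dm³; Y_B = C_B/C_{A0} = 0.0527.

0.0527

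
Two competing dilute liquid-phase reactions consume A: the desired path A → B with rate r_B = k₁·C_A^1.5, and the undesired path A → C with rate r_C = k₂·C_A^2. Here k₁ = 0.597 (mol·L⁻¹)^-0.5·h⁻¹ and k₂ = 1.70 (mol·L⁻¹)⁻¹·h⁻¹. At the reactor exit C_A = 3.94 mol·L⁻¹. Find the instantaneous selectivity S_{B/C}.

0.177

S_{B/C} = r_B/r_C = (k₁·C_A^1.5)/(k₂·C_A^2) = (k₁/k₂)·C_A^-0.5.
= (0.597×3.940^1.5) / (1.70×3.940^2) = 4.669/26.39 = 0.177.
The undesired path is higher order in A, so low C_A (CSTR or dilute feed) favours B.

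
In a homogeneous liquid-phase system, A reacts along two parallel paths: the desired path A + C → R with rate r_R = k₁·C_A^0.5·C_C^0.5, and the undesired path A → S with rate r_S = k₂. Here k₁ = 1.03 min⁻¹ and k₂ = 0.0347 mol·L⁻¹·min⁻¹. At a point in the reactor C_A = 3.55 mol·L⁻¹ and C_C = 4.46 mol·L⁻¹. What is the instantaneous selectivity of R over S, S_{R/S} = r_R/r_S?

S_{R/S} = r_R/r_S = (k₁·C_A^0.5·C_C^0.5)/(k₂) = (k₁/k₂)·C_A^0.5·C_C^0.5.
= (1.03×3.550^0.5×4.460^0.5) / (0.0347) = 4.098/0.03470 = 118.
Since the desired path is higher order in A, keeping C_A high (PFR or concentrated feed) favours R.

118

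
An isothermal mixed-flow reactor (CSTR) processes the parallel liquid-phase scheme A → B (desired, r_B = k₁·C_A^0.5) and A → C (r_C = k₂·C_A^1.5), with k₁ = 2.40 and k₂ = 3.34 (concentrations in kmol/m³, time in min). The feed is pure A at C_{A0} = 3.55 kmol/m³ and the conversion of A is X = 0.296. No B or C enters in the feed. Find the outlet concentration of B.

Exit C_A = C_{A0}(1−X) = 3.55×0.704 = 2.499 kmol/m³.
In a CSTR the entire volume is at exit conditions, so r_B = 2.40×2.499^0.5 = 3.794 and r_C = 3.34×2.499^1.5 = 13.20.
Fraction of consumed A going to B: r_B/(r_B+r_C) = 0.2233.
C_B = 0.2233·C_{A0}·X = 0.2233×3.55×0.296 = 0.235 kmol/m³.

0.235 kmol/m³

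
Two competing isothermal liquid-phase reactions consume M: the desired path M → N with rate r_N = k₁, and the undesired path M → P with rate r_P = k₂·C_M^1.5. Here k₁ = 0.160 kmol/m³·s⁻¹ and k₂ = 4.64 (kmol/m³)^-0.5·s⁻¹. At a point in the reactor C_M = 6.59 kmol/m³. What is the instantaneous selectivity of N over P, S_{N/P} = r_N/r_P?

0.00204

S_{N/P} = r_N/r_P = (k₁)/(k₂·C_M^1.5) = (k₁/k₂)·C_M^-1.5.
= (0.160) / (4.64×6.590^1.5) = 0.1600/78.50 = 0.00204.
The undesired path is higher order in M, so low C_M (CSTR or dilute feed) favours N.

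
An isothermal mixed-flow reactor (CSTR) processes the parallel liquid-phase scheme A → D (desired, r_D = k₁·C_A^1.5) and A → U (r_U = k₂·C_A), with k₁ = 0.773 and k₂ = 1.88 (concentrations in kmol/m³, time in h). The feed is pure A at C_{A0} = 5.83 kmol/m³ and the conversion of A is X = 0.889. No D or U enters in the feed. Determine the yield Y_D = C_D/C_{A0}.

0.221

Exit C_A = C_{A0}(1−X) = 5.83×0.111 = 0.6471 kmol/m³.
Rates in a CSTR are evaluated at the outlet concentration: r_D = 0.773×0.6471^1.5 = 0.4024, r_U = 1.88×0.6471 = 1.217.
Fraction of consumed A going to D: r_D/(r_D+r_U) = 0.2486.
C_D = 0.2486·C_{A0}·X = 0.2486×5.83×0.889 = 1.29 kmol/m³; Y_D = C_D/C_{A0} = 0.221.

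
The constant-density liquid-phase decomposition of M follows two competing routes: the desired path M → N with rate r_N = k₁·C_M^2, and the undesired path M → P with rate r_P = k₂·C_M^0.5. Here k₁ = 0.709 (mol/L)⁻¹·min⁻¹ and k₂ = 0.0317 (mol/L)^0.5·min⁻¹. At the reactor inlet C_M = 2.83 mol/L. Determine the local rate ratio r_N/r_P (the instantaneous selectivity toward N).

S_{N/P} = r_N/r_P = (k₁·C_M^2)/(k₂·C_M^0.5) = (k₁/k₂)·C_M^1.5.
= (0.709×2.830^2) / (0.0317×2.830^0.5) = 5.678/0.05333 = 106.
Since the desired path is higher order in M, keeping C_M high (PFR or concentrated feed) favours N.

106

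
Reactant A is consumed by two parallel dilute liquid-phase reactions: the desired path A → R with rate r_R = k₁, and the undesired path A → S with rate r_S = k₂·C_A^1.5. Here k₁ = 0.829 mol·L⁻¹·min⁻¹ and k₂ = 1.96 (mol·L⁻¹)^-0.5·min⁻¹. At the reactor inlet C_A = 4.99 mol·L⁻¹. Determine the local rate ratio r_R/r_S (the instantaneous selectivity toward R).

0.0379

S_{R/S} = r_R/r_S = (k₁)/(k₂·C_A^1.5) = (k₁/k₂)·C_A^-1.5.
= (0.829) / (1.96×4.990^1.5) = 0.8290/21.85 = 0.0379.
The undesired path is higher order in A, so low C_A (CSTR or dilute feed) favours R.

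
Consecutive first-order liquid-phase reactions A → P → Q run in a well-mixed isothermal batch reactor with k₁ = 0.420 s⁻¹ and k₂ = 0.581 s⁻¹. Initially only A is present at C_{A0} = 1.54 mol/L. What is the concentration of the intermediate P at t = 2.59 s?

0.462 mol/L

Solving the coupled first-order balances gives C_P(t) = [k₁/(k₂−k₁)]·C_{A0}·(e^(−k₁t) − e^(−k₂t)).
e^(−k₁t) = e^(−0.420×2.59) = e^(−1.088) = 0.3370; e^(−k₂t) = e^(−1.505) = 0.2221.
C_P = 0.420×1.54/(0.581−0.420) × (0.3370−0.2221) = 4.017×0.1149 = 0.4616 mol/L.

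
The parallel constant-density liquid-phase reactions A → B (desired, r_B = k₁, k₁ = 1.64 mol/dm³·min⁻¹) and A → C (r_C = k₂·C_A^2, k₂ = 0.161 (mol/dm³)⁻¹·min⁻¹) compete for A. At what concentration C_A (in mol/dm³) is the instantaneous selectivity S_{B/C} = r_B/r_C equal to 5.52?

S_{B/C} = (k₁/k₂)·C_A^-2 ⇒ C_A = (S·k₂/k₁)^(-0.5).
= (5.52×0.161/1.64)^(-0.5) = (0.5419)^(-0.5) = 1.36 mol/dm³.

1.36 mol/dm³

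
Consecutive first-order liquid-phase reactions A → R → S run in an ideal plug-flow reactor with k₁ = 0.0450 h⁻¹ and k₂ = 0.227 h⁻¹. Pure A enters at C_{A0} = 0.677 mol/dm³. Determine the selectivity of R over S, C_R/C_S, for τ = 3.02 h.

2.55

The intermediate concentration in a first-order A→B→C sequence is C_R = k₁C_{A0}(e^(−k₁τ) − e^(−k₂τ))/(k₂−k₁).
e^(−k₁τ) = e^(−0.0450×3.02) = e^(−0.1359) = 0.8729; e^(−k₂τ) = e^(−0.6855) = 0.5038.
C_R = 0.0450×0.677/(0.227−0.0450) × (0.8729−0.5038) = 0.1674×0.3691 = 0.06179 mol/dm³.
C_A = C_{A0}e^(−k₁τ) = 0.5910 mol/dm³, so C_S = C_{A0}−C_A−C_R = 0.02424 mol/dm³; C_R/C_S = 2.55.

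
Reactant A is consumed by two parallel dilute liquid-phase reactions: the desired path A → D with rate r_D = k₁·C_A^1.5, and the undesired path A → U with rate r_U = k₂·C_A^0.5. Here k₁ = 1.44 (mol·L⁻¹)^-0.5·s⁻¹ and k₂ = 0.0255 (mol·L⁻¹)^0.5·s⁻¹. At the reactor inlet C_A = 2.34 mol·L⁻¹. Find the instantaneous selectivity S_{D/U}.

S_{D/U} = r_D/r_U = (k₁·C_A^1.5)/(k₂·C_A^0.5) = (k₁/k₂)·C_A.
= (1.44×2.340^1.5) / (0.0255×2.340^0.5) = 5.154/0.03901 = 132.

132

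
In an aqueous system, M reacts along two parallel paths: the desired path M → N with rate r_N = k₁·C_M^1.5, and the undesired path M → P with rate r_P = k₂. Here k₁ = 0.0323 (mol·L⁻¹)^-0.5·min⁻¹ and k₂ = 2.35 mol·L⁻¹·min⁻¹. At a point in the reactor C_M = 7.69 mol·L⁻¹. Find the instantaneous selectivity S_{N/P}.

S_{N/P} = r_N/r_P = (k₁·C_M^1.5)/(k₂) = (k₁/k₂)·C_M^1.5.
= (0.0323×7.690^1.5) / (2.35) = 0.6888/2.350 = 0.293.

0.293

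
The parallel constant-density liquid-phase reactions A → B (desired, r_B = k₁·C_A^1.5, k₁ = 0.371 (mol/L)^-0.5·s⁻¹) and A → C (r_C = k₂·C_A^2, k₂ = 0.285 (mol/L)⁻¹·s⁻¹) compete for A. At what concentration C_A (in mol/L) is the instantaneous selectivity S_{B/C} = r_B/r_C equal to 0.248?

S_{B/C} = (k₁/k₂)·C_A^-0.5 ⇒ C_A = (S·k₂/k₁)^(-2).
= (0.248×0.285/0.371)^(-2) = (0.1905)^(-2) = 27.6 mol/L.

27.6 mol/L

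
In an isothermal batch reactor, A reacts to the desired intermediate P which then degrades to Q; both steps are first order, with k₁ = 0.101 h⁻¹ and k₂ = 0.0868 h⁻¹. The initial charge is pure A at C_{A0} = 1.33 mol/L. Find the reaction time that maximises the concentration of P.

For first-order series the maximum of C_P occurs at t_opt = ln(k₂/k₁)/(k₂−k₁).
= ln(0.0868/0.101)/(0.0868−0.101) = ln(0.8594)/-0.01420 = -0.1515/-0.01420 = 10.7 h.

10.7 h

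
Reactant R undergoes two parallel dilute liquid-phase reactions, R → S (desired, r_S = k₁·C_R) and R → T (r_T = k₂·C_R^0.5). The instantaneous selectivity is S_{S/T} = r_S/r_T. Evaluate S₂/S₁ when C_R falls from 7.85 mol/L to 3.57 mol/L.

S_{S/T} = (k₁/k₂)·C_R^0.5, so S₂/S₁ = (C_{R,2}/C_{R,1})^0.5.
= (3.57/7.85)^0.5 = (0.4548)^0.5 = 0.674.

0.674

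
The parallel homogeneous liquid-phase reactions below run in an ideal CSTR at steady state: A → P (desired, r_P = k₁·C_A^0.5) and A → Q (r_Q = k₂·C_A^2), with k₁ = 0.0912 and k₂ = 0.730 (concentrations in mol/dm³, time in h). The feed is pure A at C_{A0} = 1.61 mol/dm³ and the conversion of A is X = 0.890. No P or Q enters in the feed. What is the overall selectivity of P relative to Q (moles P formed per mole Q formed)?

Exit C_A = C_{A0}(1−X) = 1.61×0.110 = 0.1771 mol/dm³.
A CSTR operates uniformly at the exit composition, giving r_P = 0.03838 and r_Q = 0.02290 (each k·C_A^n at C_A = 0.1771).
Overall selectivity = C_P/C_Q = r_Pτ/(r_Qτ) = r_P/r_Q = 1.68.

1.68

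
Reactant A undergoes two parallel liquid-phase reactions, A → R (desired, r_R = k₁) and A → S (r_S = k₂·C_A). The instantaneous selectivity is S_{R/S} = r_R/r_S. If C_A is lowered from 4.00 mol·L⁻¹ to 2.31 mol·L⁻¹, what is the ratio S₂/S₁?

1.73

S_{R/S} = (k₁/k₂)·C_A⁻¹, so S₂/S₁ = (C_{A,2}/C_{A,1})⁻¹.
= 4.00/2.31 = 1.73.
Selectivity toward R rises as C_A falls — low-concentration operation is favoured.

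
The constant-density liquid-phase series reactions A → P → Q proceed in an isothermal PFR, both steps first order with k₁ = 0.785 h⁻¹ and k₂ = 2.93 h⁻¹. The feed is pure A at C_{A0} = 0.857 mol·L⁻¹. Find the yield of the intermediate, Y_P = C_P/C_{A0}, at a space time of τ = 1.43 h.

0.114

For first-order series with pure A initially, C_P(τ) = k₁C_{A0}/(k₂−k₁)·(e^(−k₁τ) − e^(−k₂τ)).
e^(−k₁τ) = e^(−0.785×1.43) = e^(−1.123) = 0.3254; e^(−k₂τ) = e^(−4.190) = 0.01515.
C_P = 0.785×0.857/(2.93−0.785) × (0.3254−0.01515) = 0.3136×0.3103 = 0.09732 mol·L⁻¹.
Y_P = C_P/C_{A0} = 0.09732/0.857 = 0.114.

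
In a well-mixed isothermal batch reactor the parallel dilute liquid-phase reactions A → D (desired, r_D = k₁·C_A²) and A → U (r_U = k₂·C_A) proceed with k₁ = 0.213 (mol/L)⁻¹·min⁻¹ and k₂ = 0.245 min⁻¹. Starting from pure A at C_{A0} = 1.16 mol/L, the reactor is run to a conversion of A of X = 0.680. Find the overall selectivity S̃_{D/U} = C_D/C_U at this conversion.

C_A = C_{A0}(1−X) = 0.3712 mol/L.
Along a PFR/batch, dC_U/dC_A = −r_U/(r_D+r_U) = −k₂/(k₂+k₁·C_A).
Integrating from C_{A0} to C_A: C_U = (0.245/0.213)·ln[(0.245+0.213·1.16)/(0.245+0.213·0.371)] = 1.150·ln(0.4921/0.3241) = 0.4804 mol/L.
Then C_D = (C_{A0}−C_A) − C_U = 0.7888 − 0.4804 = 0.3084 mol/L.
S̃_{D/U} = C_D/C_U = 0.3084/0.4804 = 0.642.

0.642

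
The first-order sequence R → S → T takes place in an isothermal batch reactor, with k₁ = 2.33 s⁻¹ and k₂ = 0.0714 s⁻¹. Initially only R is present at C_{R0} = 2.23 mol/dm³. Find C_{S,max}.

For a first-order series the maximum intermediate yield is C_{S,max}/C_{R0} = (k₁/k₂)^[k₂/(k₂−k₁)].
= (2.33/0.0714)^(0.0714/(0.0714−2.33)) = (32.63)^(-0.03161) = 0.8957.
C_{S,max} = 0.8957×2.23 = 2.00 mol/dm³.

2.00 mol/dm³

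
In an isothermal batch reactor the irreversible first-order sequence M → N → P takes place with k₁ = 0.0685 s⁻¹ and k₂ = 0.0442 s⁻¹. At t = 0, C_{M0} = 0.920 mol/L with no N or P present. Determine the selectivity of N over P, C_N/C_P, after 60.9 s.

0.176

For first-order series with pure M initially, C_N(t) = k₁C_{M0}/(k₂−k₁)·(e^(−k₁t) − e^(−k₂t)).
e^(−k₁t) = e^(−0.0685×60.9) = e^(−4.172) = 0.01543; e^(−k₂t) = e^(−2.692) = 0.06776.
C_N = 0.0685×0.920/(0.0442−0.0685) × (0.01543−0.06776) = (-2.593)×(-0.05233) = 0.1357 mol/L.
C_M = C_{M0}e^(−k₁t) = 0.01419 mol/L, so C_P = C_{M0}−C_M−C_N = 0.7701 mol/L; C_N/C_P = 0.176.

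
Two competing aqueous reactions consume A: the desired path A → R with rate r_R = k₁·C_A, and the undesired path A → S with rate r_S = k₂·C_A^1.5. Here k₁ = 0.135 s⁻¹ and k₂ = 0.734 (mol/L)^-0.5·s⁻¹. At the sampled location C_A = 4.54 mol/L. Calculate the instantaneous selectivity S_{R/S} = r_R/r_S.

0.0863

S_{R/S} = r_R/r_S = (k₁·C_A)/(k₂·C_A^1.5) = (k₁/k₂)·C_A^-0.5.
= (0.135×4.540) / (0.734×4.540^1.5) = 0.6129/7.100 = 0.0863.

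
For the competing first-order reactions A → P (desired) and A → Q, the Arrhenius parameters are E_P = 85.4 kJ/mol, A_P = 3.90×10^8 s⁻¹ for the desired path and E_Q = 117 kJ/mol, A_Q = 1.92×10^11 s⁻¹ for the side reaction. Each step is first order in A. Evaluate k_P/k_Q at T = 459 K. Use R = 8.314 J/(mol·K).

Since both paths have the same order in A, the concentration cancels and S_{P/Q} = k_P/k_Q = (A_P/A_Q)·exp[(E_Q−E_P)/(RT)].
(E_Q−E_P)/(RT) = (117−85.4)×10³/(8.314×459) = 31600/3816 = 8.281.
k_P/k_Q = (3.90×10^8/1.92×10^11)·exp(8.281) = 0.002031 × 3947 = 8.02.

8.02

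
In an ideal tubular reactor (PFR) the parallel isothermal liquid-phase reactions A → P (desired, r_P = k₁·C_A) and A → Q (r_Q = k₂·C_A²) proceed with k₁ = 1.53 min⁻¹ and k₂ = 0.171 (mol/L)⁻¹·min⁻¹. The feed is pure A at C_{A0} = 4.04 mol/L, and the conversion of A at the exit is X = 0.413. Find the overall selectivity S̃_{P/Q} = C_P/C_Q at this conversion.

2.81

C_A = C_{A0}(1−X) = 2.371 mol/L.
Along a PFR/batch, dC_P/dC_A = −r_P/(r_P+r_Q) = −k₁/(k₁+k₂·C_A).
Integrating from C_{A0} to C_A: C_P = (1.53/0.171)·ln[(1.53+0.171·4.04)/(1.53+0.171·2.37)] = 8.947·ln(2.221/1.936) = 1.230 mol/L.
C_Q = (C_{A0}−C_A)−C_P = 0.4382 mol/L; S̃_{P/Q} = 1.230/0.4382 = 2.81.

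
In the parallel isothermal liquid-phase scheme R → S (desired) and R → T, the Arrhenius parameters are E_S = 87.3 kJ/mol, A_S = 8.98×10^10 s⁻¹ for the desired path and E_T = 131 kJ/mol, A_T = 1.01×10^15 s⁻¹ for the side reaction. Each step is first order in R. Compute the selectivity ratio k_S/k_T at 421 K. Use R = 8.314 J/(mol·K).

With equal orders, S_{S/T} = k_S/k_T = (A_S/A_T)·exp[(E_T−E_S)/(RT)].
(E_T−E_S)/(RT) = (131−87.3)×10³/(8.314×421) = 43700/3500 = 12.49.
k_S/k_T = (8.98×10^10/1.01×10^15)·exp(12.49) = 8.891×10^-5 × 2.643×10^5 = 23.5.
Since E_S < E_T, lowering the temperature improves selectivity toward S.

23.5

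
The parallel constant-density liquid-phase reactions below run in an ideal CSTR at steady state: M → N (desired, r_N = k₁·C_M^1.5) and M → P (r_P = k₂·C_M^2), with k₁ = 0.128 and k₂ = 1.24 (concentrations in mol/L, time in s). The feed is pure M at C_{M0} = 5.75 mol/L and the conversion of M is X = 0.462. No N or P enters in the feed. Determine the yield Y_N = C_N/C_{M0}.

0.0256

Exit C_M = C_{M0}(1−X) = 5.75×0.538 = 3.094 mol/L.
In a CSTR the entire volume is at exit conditions, so r_N = 0.128×3.094^1.5 = 0.6964 and r_P = 1.24×3.094^2 = 11.87.
Fraction of consumed M going to N: r_N/(r_N+r_P) = 0.05544.
C_N = 0.05544·C_{M0}·X = 0.05544×5.75×0.462 = 0.147 mol/L; Y_N = C_N/C_{M0} = 0.0256.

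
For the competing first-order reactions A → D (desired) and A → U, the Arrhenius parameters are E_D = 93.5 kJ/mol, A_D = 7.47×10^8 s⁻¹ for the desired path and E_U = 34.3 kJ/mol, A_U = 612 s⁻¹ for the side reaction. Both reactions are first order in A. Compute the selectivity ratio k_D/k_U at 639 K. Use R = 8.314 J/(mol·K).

17.7

k_D/k_U = (A_D/A_U)·exp[−(E_D−E_U)/(RT)] = (A_D/A_U)·exp[(E_U−E_D)/(RT)].
(E_U−E_D)/(RT) = (34.3−93.5)×10³/(8.314×639) = -59200/5313 = -11.14.
k_D/k_U = (7.47×10^8/612)·exp(-11.14) = 1.221×10^6 × 1.447×10^-5 = 17.7.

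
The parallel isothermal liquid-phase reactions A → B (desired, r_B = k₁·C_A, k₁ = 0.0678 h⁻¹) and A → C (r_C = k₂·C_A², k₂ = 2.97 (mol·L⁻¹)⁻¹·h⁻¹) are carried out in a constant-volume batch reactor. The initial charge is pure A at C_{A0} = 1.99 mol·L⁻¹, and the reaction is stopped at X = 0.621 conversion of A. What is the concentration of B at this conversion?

C_A = C_{A0}(1−X) = 0.7542 mol·L⁻¹.
Along a PFR/batch, dC_B/dC_A = −r_B/(r_B+r_C) = −k₁/(k₁+k₂·C_A).
Integrating from C_{A0} to C_A: C_B = (0.0678/2.97)·ln[(0.0678+2.97·1.99)/(0.0678+2.97·0.754)] = 0.02283·ln(5.978/2.308) = 0.02173 mol·L⁻¹.

0.0217 mol·L⁻¹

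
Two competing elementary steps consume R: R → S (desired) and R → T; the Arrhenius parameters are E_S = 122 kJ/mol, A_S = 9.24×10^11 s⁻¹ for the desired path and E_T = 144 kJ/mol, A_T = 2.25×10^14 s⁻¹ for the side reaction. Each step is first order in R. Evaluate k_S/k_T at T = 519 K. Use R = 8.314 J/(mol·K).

0.673

With equal orders, S_{S/T} = k_S/k_T = (A_S/A_T)·exp[(E_T−E_S)/(RT)].
(E_T−E_S)/(RT) = (144−122)×10³/(8.314×519) = 22000/4315 = 5.099.
k_S/k_T = (9.24×10^11/2.25×10^14)·exp(5.099) = 0.004107 × 163.8 = 0.673.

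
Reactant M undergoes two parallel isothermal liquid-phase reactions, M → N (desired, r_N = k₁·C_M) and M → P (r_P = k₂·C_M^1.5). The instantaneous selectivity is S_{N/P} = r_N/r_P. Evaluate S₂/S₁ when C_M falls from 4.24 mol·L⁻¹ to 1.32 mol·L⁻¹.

1.79

S_{N/P} = (k₁/k₂)·C_M^-0.5, so S₂/S₁ = (C_{M,2}/C_{M,1})^-0.5.
= (1.32/4.24)^(-0.5) = (0.3113)^(-0.5) = 1.79.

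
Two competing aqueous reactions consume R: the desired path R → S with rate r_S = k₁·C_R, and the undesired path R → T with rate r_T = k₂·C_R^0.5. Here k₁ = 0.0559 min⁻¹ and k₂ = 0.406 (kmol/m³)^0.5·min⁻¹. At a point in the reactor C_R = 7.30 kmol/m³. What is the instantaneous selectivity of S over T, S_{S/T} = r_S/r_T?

0.372

S_{S/T} = r_S/r_T = (k₁·C_R)/(k₂·C_R^0.5) = (k₁/k₂)·C_R^0.5.
= (0.0559×7.300) / (0.406×7.300^0.5) = 0.4081/1.097 = 0.372.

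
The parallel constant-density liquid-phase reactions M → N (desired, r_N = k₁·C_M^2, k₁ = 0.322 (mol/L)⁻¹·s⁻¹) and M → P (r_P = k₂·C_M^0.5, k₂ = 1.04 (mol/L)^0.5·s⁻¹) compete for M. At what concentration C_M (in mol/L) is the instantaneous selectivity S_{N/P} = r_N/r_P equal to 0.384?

1.15 mol/L

S_{N/P} = (k₁/k₂)·C_M^1.5 ⇒ C_M = (S·k₂/k₁)^(1/1.5).
= (0.384×1.04/0.322)^(0.6667) = (1.240)^(0.6667) = 1.15 mol/L.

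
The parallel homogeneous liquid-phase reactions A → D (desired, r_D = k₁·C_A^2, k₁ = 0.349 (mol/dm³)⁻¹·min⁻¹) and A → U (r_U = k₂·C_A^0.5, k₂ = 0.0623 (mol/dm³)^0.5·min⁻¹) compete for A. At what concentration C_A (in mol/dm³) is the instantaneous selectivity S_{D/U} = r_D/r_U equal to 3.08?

S_{D/U} = (k₁/k₂)·C_A^1.5 ⇒ C_A = (S·k₂/k₁)^(1/1.5).
= (3.08×0.0623/0.349)^(0.6667) = (0.5498)^(0.6667) = 0.671 mol/dm³.

0.671 mol/dm³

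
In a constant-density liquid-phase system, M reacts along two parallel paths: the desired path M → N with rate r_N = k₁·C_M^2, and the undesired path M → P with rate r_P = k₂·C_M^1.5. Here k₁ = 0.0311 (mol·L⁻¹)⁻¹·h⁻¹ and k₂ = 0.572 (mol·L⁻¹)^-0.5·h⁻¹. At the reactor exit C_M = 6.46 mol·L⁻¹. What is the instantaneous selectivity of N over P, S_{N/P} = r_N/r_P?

S_{N/P} = r_N/r_P = (k₁·C_M^2)/(k₂·C_M^1.5) = (k₁/k₂)·C_M^0.5.
= (0.0311×6.460^2) / (0.572×6.460^1.5) = 1.298/9.392 = 0.138.

0.138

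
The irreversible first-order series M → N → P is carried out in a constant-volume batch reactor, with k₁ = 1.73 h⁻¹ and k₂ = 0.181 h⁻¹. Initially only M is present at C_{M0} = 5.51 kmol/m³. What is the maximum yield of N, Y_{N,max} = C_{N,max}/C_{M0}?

0.768

Evaluating C_N at t_opt = ln(k₂/k₁)/(k₂−k₁) gives C_{N,max}/C_{M0} = (k₁/k₂)^[k₂/(k₂−k₁)].
= (1.73/0.181)^(0.181/(0.181−1.73)) = (9.558)^(-0.1168) = 0.7681.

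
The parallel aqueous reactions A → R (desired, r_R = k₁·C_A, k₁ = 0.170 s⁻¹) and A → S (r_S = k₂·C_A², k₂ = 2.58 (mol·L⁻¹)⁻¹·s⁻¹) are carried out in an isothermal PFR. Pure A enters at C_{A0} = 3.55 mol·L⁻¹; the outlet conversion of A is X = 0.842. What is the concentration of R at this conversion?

0.115 mol·L⁻¹

C_A = C_{A0}(1−X) = 0.5609 mol·L⁻¹.
Along a PFR/batch, dC_R/dC_A = −r_R/(r_R+r_S) = −k₁/(k₁+k₂·C_A).
Integrating from C_{A0} to C_A: C_R = (0.170/2.58)·ln[(0.170+2.58·3.55)/(0.170+2.58·0.561)] = 0.06589·ln(9.329/1.617) = 0.1155 mol·L⁻¹.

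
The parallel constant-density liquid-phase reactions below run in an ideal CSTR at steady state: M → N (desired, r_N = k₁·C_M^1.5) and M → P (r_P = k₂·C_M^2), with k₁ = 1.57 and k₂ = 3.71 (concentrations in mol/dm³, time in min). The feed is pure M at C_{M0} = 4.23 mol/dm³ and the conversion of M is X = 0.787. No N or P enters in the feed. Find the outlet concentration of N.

Exit C_M = C_{M0}(1−X) = 4.23×0.213 = 0.9010 mol/dm³.
A CSTR operates uniformly at the exit composition, giving r_N = 1.343 and r_P = 3.012 (each k·C_M^n at C_M = 0.9010).
Fraction of consumed M going to N: r_N/(r_N+r_P) = 0.3084.
C_N = 0.3084·C_{M0}·X = 0.3084×4.23×0.787 = 1.03 mol/dm³.

1.03 mol/dm³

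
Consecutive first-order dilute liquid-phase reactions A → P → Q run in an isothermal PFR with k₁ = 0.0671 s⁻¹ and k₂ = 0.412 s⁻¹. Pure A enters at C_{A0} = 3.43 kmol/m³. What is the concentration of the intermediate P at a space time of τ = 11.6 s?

The intermediate concentration in a first-order A→B→C sequence is C_P = k₁C_{A0}(e^(−k₁τ) − e^(−k₂τ))/(k₂−k₁).
e^(−k₁τ) = e^(−0.0671×11.6) = e^(−0.7784) = 0.4592; e^(−k₂τ) = e^(−4.779) = 0.008403.
C_P = 0.0671×3.43/(0.412−0.0671) × (0.4592−0.008403) = 0.6673×0.4508 = 0.3008 kmol/m³.

0.301 kmol/m³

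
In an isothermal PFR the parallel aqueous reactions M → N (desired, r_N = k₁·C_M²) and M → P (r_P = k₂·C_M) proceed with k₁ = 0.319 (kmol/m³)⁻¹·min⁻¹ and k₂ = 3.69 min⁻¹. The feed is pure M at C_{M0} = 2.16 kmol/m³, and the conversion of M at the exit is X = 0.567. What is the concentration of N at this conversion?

C_M = C_{M0}(1−X) = 0.9353 kmol/m³.
Along a PFR/batch, dC_P/dC_M = −r_P/(r_N+r_P) = −k₂/(k₂+k₁·C_M).
Integrating from C_{M0} to C_M: C_P = (3.69/0.319)·ln[(3.69+0.319·2.16)/(3.69+0.319·0.935)] = 11.57·ln(4.379/3.988) = 1.081 kmol/m³.
Then C_N = (C_{M0}−C_M) − C_P = 1.225 − 1.081 = 0.1437 kmol/m³.

0.144 kmol/m³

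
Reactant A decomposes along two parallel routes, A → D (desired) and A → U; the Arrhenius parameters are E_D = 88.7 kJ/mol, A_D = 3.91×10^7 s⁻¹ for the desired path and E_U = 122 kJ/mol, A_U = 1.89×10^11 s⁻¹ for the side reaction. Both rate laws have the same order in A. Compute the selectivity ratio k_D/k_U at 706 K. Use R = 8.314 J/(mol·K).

With equal orders, S_{D/U} = k_D/k_U = (A_D/A_U)·exp[(E_U−E_D)/(RT)].
(E_U−E_D)/(RT) = (122−88.7)×10³/(8.314×706) = 33300/5870 = 5.673.
k_D/k_U = (3.91×10^7/1.89×10^11)·exp(5.673) = 2.069×10^-4 × 291.0 = 0.0602.
Since E_D < E_U, lowering the temperature improves selectivity toward D.

0.0602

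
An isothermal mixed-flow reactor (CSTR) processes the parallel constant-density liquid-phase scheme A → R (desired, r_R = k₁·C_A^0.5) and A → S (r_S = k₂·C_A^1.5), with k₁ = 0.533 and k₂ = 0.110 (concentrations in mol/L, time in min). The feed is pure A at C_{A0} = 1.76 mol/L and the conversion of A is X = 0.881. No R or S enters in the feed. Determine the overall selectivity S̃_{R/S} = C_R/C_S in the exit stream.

Exit C_A = C_{A0}(1−X) = 1.76×0.119 = 0.2094 mol/L.
In a CSTR the entire volume is at exit conditions, so r_R = 0.533×0.2094^0.5 = 0.2439 and r_S = 0.110×0.2094^1.5 = 0.01054.
Overall selectivity = C_R/C_S = r_Rτ/(r_Sτ) = r_R/r_S = 23.1.

23.1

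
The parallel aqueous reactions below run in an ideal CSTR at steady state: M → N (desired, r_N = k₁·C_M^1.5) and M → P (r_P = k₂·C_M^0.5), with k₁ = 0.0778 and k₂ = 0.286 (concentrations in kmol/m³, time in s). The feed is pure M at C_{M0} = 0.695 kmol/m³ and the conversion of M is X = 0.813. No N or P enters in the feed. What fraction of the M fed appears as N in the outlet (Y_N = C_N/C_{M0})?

Exit C_M = C_{M0}(1−X) = 0.695×0.187 = 0.1300 kmol/m³.
Rates in a CSTR are evaluated at the outlet concentration: r_N = 0.0778×0.1300^1.5 = 0.003645, r_P = 0.286×0.1300^0.5 = 0.1031.
Fraction of consumed M going to N: r_N/(r_N+r_P) = 0.03415.
C_N = 0.03415·C_{M0}·X = 0.03415×0.695×0.813 = 0.0193 kmol/m³; Y_N = C_N/C_{M0} = 0.0278.

0.0278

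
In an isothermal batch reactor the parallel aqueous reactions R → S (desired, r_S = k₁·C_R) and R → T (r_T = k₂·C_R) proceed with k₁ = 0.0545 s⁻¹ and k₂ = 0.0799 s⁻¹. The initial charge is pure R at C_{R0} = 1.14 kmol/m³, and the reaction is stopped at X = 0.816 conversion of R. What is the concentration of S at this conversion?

C_R = C_{R0}(1−X) = 0.2098 kmol/m³.
Both paths are first order in R, so the instantaneous fraction to S is constant: dC_S/d(−C_R) = k₁/(k₁+k₂) = 0.4055.
C_S = 0.4055·(C_{R0}−C_R) = 0.4055×0.9302 = 0.377 kmol/m³.

0.377 kmol/m³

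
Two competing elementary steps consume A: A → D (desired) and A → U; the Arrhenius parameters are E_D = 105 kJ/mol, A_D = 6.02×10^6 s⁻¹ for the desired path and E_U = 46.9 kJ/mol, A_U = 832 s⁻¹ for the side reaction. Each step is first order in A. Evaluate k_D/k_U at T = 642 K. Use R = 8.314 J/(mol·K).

0.136

With equal orders, S_{D/U} = k_D/k_U = (A_D/A_U)·exp[(E_U−E_D)/(RT)].
(E_U−E_D)/(RT) = (46.9−105)×10³/(8.314×642) = -58100/5338 = -10.89.
k_D/k_U = (6.02×10^6/832)·exp(-10.89) = 7236 × 1.874×10^-5 = 0.136.
Since E_D > E_U, raising the temperature improves selectivity toward D.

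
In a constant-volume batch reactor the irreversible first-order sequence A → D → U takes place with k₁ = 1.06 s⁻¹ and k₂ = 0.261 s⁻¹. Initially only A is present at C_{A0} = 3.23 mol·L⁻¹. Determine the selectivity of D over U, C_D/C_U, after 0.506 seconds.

For first-order series with pure A initially, C_D(t) = k₁C_{A0}/(k₂−k₁)·(e^(−k₁t) − e^(−k₂t)).
e^(−k₁t) = e^(−1.06×0.506) = e^(−0.5364) = 0.5849; e^(−k₂t) = e^(−0.1321) = 0.8763.
C_D = 1.06×3.23/(0.261−1.06) × (0.5849−0.8763) = (-4.285)×(-0.2914) = 1.249 mol·L⁻¹.
C_A = C_{A0}e^(−k₁t) = 1.889 mol·L⁻¹, so C_U = C_{A0}−C_A−C_D = 0.09214 mol·L⁻¹; C_D/C_U = 13.6.

13.6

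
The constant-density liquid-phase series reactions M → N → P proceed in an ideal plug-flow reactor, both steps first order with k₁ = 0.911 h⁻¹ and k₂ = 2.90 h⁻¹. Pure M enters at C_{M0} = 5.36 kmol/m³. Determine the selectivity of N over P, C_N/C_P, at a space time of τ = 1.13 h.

For first-order series with pure M initially, C_N(τ) = k₁C_{M0}/(k₂−k₁)·(e^(−k₁τ) − e^(−k₂τ)).
e^(−k₁τ) = e^(−0.911×1.13) = e^(−1.029) = 0.3572; e^(−k₂τ) = e^(−3.277) = 0.03774.
C_N = 0.911×5.36/(2.90−0.911) × (0.3572−0.03774) = 2.455×0.3195 = 0.7843 kmol/m³.
C_M = C_{M0}e^(−k₁τ) = 1.915 kmol/m³, so C_P = C_{M0}−C_M−C_N = 2.661 kmol/m³; C_N/C_P = 0.295.

0.295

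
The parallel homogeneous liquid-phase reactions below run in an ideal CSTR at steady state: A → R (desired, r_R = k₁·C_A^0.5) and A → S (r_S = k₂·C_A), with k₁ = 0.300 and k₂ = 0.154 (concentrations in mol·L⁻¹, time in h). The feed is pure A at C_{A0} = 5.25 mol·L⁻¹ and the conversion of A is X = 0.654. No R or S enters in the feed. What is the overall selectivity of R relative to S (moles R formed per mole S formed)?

Exit C_A = C_{A0}(1−X) = 5.25×0.346 = 1.816 mol·L⁻¹.
In a CSTR the entire volume is at exit conditions, so r_R = 0.300×1.816^0.5 = 0.4043 and r_S = 0.154×1.816 = 0.2797.
Overall selectivity = C_R/C_S = r_Rτ/(r_Sτ) = r_R/r_S = 1.45.

1.45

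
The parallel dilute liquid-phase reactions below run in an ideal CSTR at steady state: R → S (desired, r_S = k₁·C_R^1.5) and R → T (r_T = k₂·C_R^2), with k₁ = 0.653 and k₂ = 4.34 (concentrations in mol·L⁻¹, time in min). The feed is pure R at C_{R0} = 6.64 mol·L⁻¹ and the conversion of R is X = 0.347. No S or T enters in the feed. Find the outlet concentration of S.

0.155 mol·L⁻¹

Exit C_R = C_{R0}(1−X) = 6.64×0.653 = 4.336 mol·L⁻¹.
In a CSTR the entire volume is at exit conditions, so r_S = 0.653×4.336^1.5 = 5.896 and r_T = 4.34×4.336^2 = 81.59.
Fraction of consumed R going to S: r_S/(r_S+r_T) = 0.06739.
C_S = 0.06739·C_{R0}·X = 0.06739×6.64×0.347 = 0.155 mol·L⁻¹.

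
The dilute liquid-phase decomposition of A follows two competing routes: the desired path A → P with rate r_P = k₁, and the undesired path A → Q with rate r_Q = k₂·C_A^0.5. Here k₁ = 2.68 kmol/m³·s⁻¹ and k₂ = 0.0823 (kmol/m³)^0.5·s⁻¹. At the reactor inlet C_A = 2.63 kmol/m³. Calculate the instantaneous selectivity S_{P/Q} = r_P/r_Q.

S_{P/Q} = r_P/r_Q = (k₁)/(k₂·C_A^0.5) = (k₁/k₂)·C_A^-0.5.
= (2.68) / (0.0823×2.630^0.5) = 2.680/0.1335 = 20.1.

20.1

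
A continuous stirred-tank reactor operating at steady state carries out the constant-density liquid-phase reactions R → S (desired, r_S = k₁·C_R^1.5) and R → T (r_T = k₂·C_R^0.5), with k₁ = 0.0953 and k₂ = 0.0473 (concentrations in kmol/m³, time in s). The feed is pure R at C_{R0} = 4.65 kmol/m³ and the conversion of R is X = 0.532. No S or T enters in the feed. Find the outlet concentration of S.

2.01 kmol/m³

Exit C_R = C_{R0}(1−X) = 4.65×0.468 = 2.176 kmol/m³.
Rates in a CSTR are evaluated at the outlet concentration: r_S = 0.0953×2.176^1.5 = 0.3059, r_T = 0.0473×2.176^0.5 = 0.06978.
Fraction of consumed R going to S: r_S/(r_S+r_T) = 0.8143.
C_S = 0.8143·C_{R0}·X = 0.8143×4.65×0.532 = 2.01 kmol/m³.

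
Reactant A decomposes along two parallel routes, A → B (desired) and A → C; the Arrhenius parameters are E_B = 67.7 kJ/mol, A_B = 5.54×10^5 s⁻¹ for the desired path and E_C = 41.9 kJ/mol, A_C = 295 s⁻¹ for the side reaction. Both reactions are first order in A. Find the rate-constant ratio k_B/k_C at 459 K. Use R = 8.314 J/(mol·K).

2.18

k_B/k_C = (A_B/A_C)·exp[−(E_B−E_C)/(RT)] = (A_B/A_C)·exp[(E_C−E_B)/(RT)].
(E_C−E_B)/(RT) = (41.9−67.7)×10³/(8.314×459) = -25800/3816 = -6.761.
k_B/k_C = (5.54×10^5/295)·exp(-6.761) = 1878 × 0.001158 = 2.18.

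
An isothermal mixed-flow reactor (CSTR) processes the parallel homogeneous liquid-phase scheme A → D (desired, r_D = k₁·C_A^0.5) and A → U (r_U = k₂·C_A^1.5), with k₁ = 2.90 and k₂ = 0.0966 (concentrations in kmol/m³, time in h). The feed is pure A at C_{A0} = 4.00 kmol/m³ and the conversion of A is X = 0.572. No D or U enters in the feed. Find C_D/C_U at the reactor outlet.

17.5

Exit C_A = C_{A0}(1−X) = 4.00×0.428 = 1.712 kmol/m³.
Rates in a CSTR are evaluated at the outlet concentration: r_D = 2.90×1.712^0.5 = 3.794, r_U = 0.0966×1.712^1.5 = 0.2164.
Overall selectivity = C_D/C_U = r_Dτ/(r_Uτ) = r_D/r_U = 17.5.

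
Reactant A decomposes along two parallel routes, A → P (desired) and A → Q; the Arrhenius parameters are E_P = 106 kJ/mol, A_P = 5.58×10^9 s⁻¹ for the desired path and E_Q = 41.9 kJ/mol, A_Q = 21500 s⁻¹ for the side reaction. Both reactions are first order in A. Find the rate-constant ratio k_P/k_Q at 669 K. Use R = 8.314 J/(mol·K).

2.57

With equal orders, S_{P/Q} = k_P/k_Q = (A_P/A_Q)·exp[(E_Q−E_P)/(RT)].
(E_Q−E_P)/(RT) = (41.9−106)×10³/(8.314×669) = -64100/5562 = -11.52.
k_P/k_Q = (5.58×10^9/21500)·exp(-11.52) = 2.595×10^5 × 9.885×10^-6 = 2.57.
Since E_P > E_Q, raising the temperature improves selectivity toward P.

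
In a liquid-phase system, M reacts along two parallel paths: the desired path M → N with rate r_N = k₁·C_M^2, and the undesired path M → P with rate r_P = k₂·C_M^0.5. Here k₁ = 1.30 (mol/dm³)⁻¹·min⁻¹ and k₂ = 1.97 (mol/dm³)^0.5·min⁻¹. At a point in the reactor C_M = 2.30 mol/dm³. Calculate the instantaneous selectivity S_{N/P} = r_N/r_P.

2.30

S_{N/P} = r_N/r_P = (k₁·C_M^2)/(k₂·C_M^0.5) = (k₁/k₂)·C_M^1.5.
= (1.30×2.300^2) / (1.97×2.300^0.5) = 6.877/2.988 = 2.30.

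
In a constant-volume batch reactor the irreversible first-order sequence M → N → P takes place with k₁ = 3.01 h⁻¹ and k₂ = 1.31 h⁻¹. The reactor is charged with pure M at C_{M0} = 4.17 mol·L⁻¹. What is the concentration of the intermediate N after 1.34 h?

The intermediate concentration in a first-order A→B→C sequence is C_N = k₁C_{M0}(e^(−k₁t) − e^(−k₂t))/(k₂−k₁).
e^(−k₁t) = e^(−3.01×1.34) = e^(−4.033) = 0.01771; e^(−k₂t) = e^(−1.755) = 0.1728.
C_N = 3.01×4.17/(1.31−3.01) × (0.01771−0.1728) = (-7.383)×(-0.1551) = 1.145 mol·L⁻¹.

1.15 mol·L⁻¹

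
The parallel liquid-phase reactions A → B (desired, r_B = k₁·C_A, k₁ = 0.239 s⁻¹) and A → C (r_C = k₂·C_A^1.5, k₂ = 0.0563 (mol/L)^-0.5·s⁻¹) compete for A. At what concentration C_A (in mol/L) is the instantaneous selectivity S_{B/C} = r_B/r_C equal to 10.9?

S_{B/C} = (k₁/k₂)·C_A^-0.5 ⇒ C_A = (S·k₂/k₁)^(-2).
= (10.9×0.0563/0.239)^(-2) = (2.568)^(-2) = 0.152 mol/L.

0.152 mol/L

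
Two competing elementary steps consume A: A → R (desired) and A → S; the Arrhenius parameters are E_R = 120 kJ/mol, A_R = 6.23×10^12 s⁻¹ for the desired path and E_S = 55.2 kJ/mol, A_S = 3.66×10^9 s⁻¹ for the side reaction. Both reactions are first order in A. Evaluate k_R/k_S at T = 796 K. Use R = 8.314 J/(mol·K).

With equal orders, S_{R/S} = k_R/k_S = (A_R/A_S)·exp[(E_S−E_R)/(RT)].
(E_S−E_R)/(RT) = (55.2−120)×10³/(8.314×796) = -64800/6618 = -9.792.
k_R/k_S = (6.23×10^12/3.66×10^9)·exp(-9.792) = 1702 × 5.592×10^-5 = 0.0952.
Since E_R > E_S, raising the temperature improves selectivity toward R.

0.0952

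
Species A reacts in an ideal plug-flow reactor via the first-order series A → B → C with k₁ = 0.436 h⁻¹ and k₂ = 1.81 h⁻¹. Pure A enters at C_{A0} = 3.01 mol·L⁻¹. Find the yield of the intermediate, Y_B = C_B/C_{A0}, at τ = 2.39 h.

0.108

Solving the coupled first-order balances gives C_B(τ) = [k₁/(k₂−k₁)]·C_{A0}·(e^(−k₁τ) − e^(−k₂τ)).
e^(−k₁τ) = e^(−0.436×2.39) = e^(−1.042) = 0.3527; e^(−k₂τ) = e^(−4.326) = 0.01322.
C_B = 0.436×3.01/(1.81−0.436) × (0.3527−0.01322) = 0.9551×0.3395 = 0.3243 mol·L⁻¹.
Y_B = C_B/C_{A0} = 0.3243/3.01 = 0.108.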